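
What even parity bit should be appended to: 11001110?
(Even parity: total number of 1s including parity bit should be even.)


Number of 1s in data: 5
Parity bit: 1

1


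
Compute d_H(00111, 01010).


XOR: 01101
Count of 1s: 3

3


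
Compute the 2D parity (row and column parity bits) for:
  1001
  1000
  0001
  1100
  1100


Row parities: 01100
Column parities: 0000

Row P: 01100, Col P: 0000, Corner: 0


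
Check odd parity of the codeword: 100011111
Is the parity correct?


Number of 1s: 6

No, parity error (6 ones)


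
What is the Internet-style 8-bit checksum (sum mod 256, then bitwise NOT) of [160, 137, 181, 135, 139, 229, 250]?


Sum = 1231 mod 256 = 207
Complement = 48

48


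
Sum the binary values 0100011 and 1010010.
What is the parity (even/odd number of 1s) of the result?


0100011 = 35
1010010 = 82
Sum = 117 = 1110101
1s count = 5

odd parity (5 ones in 1110101)


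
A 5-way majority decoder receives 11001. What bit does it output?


Ones: 3 out of 5
Threshold: 3

1 (3/5 voted 1)


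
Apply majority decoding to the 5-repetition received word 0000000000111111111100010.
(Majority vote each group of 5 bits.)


Groups: 00000, 00000, 11111, 11111, 00010
Majority votes: 00110

00110


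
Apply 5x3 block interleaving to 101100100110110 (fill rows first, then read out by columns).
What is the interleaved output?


Matrix:
  101
  100
  100
  110
  110
Read columns: 111110001110000

111110001110000


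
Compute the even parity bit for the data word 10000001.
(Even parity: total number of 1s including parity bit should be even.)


Number of 1s in data: 2
Parity bit: 0

0


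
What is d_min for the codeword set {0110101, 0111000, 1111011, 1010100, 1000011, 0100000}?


Comparing all pairs, minimum distance: 2
Can detect 1 errors, correct 0 errors

2


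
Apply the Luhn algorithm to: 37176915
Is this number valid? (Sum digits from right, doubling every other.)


Luhn sum = 41
41 mod 10 = 1

Invalid (Luhn sum mod 10 = 1)


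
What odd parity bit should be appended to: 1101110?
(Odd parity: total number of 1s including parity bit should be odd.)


Number of 1s in data: 5
Parity bit: 0

0


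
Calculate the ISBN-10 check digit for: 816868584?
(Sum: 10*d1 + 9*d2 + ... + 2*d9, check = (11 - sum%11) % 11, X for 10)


Weighted sum: 321
321 mod 11 = 2

Check digit: 9


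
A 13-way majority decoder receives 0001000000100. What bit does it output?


Ones: 2 out of 13
Threshold: 7

0 (2/13 voted 1)


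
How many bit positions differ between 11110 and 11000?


XOR: 00110
Count of 1s: 2

2


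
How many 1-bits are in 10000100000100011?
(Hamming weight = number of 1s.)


Counting 1s in 10000100000100011

5


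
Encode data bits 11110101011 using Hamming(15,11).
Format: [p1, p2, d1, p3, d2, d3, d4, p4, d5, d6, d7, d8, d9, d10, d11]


Parity bits: p1=0, p2=0, p3=0, p4=0

001011100101011


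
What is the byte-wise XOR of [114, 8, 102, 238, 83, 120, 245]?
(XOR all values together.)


XOR chain: 114 ^ 8 ^ 102 ^ 238 ^ 83 ^ 120 ^ 245 = 44

44


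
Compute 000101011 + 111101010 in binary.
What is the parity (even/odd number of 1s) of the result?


000101011 = 43
111101010 = 490
Sum = 533 = 1000010101
1s count = 4

even parity (4 ones in 1000010101)


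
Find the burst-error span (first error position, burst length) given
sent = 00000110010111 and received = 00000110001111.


XOR: 00000000011000

Burst at position 9, length 2


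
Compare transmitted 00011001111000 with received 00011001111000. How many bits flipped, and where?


XOR: 00000000000000

0 errors (received matches sent)


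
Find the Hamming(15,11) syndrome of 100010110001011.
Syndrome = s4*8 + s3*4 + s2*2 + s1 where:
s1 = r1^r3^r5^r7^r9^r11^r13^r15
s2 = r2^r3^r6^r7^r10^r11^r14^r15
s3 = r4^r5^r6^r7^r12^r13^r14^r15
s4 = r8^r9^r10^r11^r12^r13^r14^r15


s1=0, s2=1, s3=1, s4=0

Syndrome = 6 (error at position 6)


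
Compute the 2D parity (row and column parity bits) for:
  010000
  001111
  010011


Row parities: 101
Column parities: 001100

Row P: 101, Col P: 001100, Corner: 0


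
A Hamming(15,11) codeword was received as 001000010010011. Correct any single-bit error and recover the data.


Syndrome = 1: error at position 1

Data: 10000010011 (corrected bit 1)


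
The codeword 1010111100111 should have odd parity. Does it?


Number of 1s: 9

Yes, parity is correct (9 ones)


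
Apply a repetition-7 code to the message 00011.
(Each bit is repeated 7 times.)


Each bit -> 7 copies

00000000000000000000011111111111111


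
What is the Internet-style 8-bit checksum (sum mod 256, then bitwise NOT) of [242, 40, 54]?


Sum = 336 mod 256 = 80
Complement = 175

175


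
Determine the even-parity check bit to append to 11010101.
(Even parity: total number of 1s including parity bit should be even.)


Number of 1s in data: 5
Parity bit: 1

1


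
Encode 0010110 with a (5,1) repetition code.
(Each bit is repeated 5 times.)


Each bit -> 5 copies

00000000001111100000111111111100000


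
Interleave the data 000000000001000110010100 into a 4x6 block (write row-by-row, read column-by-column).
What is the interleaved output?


Matrix:
  000000
  000001
  000110
  010100
Read columns: 000000010000001100100100

000000010000001100100100


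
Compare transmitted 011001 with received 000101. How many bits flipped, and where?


XOR: 011100

3 error(s) at position(s): 1, 2, 3


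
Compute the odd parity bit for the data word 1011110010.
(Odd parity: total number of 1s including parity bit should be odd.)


Number of 1s in data: 6
Parity bit: 1

1


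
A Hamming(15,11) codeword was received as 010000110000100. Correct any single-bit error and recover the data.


Syndrome = 0: no error detected

Data: 00010000100 (no errors)


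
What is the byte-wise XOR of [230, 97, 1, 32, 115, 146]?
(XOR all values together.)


XOR chain: 230 ^ 97 ^ 1 ^ 32 ^ 115 ^ 146 = 71

71


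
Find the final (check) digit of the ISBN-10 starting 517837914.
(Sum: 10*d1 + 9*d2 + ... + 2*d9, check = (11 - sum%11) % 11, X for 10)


Weighted sum: 271
271 mod 11 = 7

Check digit: 4


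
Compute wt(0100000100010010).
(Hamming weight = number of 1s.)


Counting 1s in 0100000100010010

4


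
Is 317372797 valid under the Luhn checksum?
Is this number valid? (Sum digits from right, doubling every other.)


Luhn sum = 52
52 mod 10 = 2

Invalid (Luhn sum mod 10 = 2)


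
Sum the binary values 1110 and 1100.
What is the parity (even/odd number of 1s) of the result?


1110 = 14
1100 = 12
Sum = 26 = 11010
1s count = 3

odd parity (3 ones in 11010)


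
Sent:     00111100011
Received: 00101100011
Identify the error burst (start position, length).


XOR: 00010000000

Burst at position 3, length 1


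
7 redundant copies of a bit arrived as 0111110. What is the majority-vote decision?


Ones: 5 out of 7
Threshold: 4

1 (5/7 voted 1)


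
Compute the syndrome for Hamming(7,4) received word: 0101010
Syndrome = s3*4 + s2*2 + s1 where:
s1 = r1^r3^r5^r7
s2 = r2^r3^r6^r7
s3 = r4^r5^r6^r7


s1=0, s2=0, s3=0

Syndrome = 0 (no error)


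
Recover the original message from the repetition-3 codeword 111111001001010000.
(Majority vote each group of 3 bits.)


Groups: 111, 111, 001, 001, 010, 000
Majority votes: 110000

110000


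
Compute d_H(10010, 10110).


XOR: 00100
Count of 1s: 1

1


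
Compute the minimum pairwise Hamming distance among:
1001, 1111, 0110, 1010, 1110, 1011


Comparing all pairs, minimum distance: 1
Can detect 0 errors, correct 0 errors

1


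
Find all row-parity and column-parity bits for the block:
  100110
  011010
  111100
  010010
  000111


Row parities: 11001
Column parities: 010101

Row P: 11001, Col P: 010101, Corner: 1


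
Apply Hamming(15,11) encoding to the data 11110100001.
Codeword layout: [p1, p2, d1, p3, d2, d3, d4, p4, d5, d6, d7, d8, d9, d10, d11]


Parity bits: p1=0, p2=1, p3=0, p4=0

011011100100001


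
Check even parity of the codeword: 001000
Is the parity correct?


Number of 1s: 1

No, parity error (1 ones)


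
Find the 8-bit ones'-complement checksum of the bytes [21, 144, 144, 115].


Sum = 424 mod 256 = 168
Complement = 87

87


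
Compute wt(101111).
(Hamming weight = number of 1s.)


Counting 1s in 101111

5


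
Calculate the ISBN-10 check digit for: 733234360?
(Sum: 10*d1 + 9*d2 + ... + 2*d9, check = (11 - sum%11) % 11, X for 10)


Weighted sum: 203
203 mod 11 = 5

Check digit: 6


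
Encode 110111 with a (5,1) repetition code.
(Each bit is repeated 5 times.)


Each bit -> 5 copies

111111111100000111111111111111


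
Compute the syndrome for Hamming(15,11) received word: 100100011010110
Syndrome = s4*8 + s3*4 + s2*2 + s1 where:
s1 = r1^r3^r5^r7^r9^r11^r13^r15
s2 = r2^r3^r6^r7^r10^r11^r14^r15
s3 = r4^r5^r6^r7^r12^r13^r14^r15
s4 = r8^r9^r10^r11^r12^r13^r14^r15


s1=0, s2=0, s3=1, s4=1

Syndrome = 12 (error at position 12)


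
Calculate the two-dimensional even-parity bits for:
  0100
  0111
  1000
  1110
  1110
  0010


Row parities: 111111
Column parities: 1001

Row P: 111111, Col P: 1001, Corner: 0


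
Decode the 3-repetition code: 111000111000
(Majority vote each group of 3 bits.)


Groups: 111, 000, 111, 000
Majority votes: 1010

1010


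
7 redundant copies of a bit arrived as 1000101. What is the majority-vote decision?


Ones: 3 out of 7
Threshold: 4

0 (3/7 voted 1)


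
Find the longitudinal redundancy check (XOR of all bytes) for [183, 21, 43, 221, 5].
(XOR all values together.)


XOR chain: 183 ^ 21 ^ 43 ^ 221 ^ 5 = 81

81


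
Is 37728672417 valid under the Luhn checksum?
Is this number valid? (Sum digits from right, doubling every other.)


Luhn sum = 54
54 mod 10 = 4

Invalid (Luhn sum mod 10 = 4)


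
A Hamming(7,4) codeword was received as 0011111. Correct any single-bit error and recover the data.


Syndrome = 3: error at position 3

Data: 0111 (corrected bit 3)


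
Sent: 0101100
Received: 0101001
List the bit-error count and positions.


XOR: 0000101

2 error(s) at position(s): 4, 6


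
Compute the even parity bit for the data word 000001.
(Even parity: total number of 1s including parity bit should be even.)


Number of 1s in data: 1
Parity bit: 1

1


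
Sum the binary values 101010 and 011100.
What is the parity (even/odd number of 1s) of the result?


101010 = 42
011100 = 28
Sum = 70 = 1000110
1s count = 3

odd parity (3 ones in 1000110)


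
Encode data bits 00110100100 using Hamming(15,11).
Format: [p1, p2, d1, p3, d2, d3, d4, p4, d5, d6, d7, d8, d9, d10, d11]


Parity bits: p1=0, p2=1, p3=1, p4=0

010101100100100


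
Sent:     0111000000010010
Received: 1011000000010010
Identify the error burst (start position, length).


XOR: 1100000000000000

Burst at position 0, length 2


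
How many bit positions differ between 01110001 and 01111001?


XOR: 00001000
Count of 1s: 1

1


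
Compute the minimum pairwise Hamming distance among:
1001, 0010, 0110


Comparing all pairs, minimum distance: 1
Can detect 0 errors, correct 0 errors

1


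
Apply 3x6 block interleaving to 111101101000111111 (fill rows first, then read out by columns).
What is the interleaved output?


Matrix:
  111101
  101000
  111111
Read columns: 111101111101001101

111101111101001101


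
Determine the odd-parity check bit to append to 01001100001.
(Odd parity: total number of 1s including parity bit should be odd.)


Number of 1s in data: 4
Parity bit: 1

1


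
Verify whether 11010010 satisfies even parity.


Number of 1s: 4

Yes, parity is correct (4 ones)


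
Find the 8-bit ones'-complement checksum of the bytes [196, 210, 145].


Sum = 551 mod 256 = 39
Complement = 216

216


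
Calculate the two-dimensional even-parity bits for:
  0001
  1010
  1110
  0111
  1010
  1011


Row parities: 101101
Column parities: 0011

Row P: 101101, Col P: 0011, Corner: 0


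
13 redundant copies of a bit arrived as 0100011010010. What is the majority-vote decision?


Ones: 5 out of 13
Threshold: 7

0 (5/13 voted 1)


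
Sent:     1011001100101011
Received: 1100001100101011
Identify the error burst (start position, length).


XOR: 0111000000000000

Burst at position 1, length 3


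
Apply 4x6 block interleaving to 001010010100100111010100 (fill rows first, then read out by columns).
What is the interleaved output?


Matrix:
  001010
  010100
  100111
  010100
Read columns: 001001011000011110100010

001001011000011110100010


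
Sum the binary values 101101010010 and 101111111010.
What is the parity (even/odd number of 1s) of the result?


101101010010 = 2898
101111111010 = 3066
Sum = 5964 = 1011101001100
1s count = 7

odd parity (7 ones in 1011101001100)


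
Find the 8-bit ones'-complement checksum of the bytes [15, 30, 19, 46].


Sum = 110 mod 256 = 110
Complement = 145

145


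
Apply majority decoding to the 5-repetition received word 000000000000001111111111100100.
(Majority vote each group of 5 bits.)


Groups: 00000, 00000, 00001, 11111, 11111, 00100
Majority votes: 000110

000110


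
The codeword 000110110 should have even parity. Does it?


Number of 1s: 4

Yes, parity is correct (4 ones)


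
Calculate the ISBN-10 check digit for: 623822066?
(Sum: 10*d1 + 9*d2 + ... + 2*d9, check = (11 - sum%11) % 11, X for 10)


Weighted sum: 210
210 mod 11 = 1

Check digit: X


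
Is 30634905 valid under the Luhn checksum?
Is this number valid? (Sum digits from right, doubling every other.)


Luhn sum = 34
34 mod 10 = 4

Invalid (Luhn sum mod 10 = 4)


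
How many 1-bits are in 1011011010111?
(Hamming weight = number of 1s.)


Counting 1s in 1011011010111

9


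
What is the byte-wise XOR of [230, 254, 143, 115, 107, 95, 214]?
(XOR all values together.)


XOR chain: 230 ^ 254 ^ 143 ^ 115 ^ 107 ^ 95 ^ 214 = 6

6


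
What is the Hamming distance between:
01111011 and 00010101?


XOR: 01101110
Count of 1s: 5

5


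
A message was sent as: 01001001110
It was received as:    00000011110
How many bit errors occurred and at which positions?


XOR: 01001010000

3 error(s) at position(s): 1, 4, 6


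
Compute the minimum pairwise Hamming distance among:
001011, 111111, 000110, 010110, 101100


Comparing all pairs, minimum distance: 1
Can detect 0 errors, correct 0 errors

1


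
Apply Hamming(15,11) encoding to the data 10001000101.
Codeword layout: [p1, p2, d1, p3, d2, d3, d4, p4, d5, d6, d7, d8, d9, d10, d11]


Parity bits: p1=0, p2=0, p3=0, p4=1

001000011000101


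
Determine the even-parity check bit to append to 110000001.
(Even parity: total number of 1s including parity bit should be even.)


Number of 1s in data: 3
Parity bit: 1

1


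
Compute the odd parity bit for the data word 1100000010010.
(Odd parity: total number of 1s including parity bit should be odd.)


Number of 1s in data: 4
Parity bit: 1

1


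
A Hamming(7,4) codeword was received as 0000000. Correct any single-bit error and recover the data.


Syndrome = 0: no error detected

Data: 0000 (no errors)


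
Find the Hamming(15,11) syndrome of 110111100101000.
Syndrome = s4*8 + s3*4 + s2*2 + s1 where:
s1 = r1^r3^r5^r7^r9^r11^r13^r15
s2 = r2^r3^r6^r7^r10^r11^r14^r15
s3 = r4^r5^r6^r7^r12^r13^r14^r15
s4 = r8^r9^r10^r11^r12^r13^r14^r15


s1=1, s2=0, s3=1, s4=0

Syndrome = 5 (error at position 5)


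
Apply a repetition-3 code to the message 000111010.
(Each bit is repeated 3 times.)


Each bit -> 3 copies

000000000111111111000111000


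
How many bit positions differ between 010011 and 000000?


XOR: 010011
Count of 1s: 3

3


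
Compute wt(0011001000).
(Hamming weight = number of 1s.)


Counting 1s in 0011001000

3


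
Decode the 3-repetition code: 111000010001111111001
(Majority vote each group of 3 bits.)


Groups: 111, 000, 010, 001, 111, 111, 001
Majority votes: 1000110

1000110


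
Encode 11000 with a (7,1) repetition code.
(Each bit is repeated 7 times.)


Each bit -> 7 copies

11111111111111000000000000000000000


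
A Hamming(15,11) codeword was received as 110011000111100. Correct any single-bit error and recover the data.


Syndrome = 0: no error detected

Data: 01100111100 (no errors)


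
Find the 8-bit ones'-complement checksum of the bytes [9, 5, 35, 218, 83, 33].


Sum = 383 mod 256 = 127
Complement = 128

128


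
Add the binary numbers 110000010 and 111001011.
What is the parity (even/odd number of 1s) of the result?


110000010 = 386
111001011 = 459
Sum = 845 = 1101001101
1s count = 6

even parity (6 ones in 1101001101)


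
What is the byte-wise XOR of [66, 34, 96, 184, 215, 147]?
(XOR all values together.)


XOR chain: 66 ^ 34 ^ 96 ^ 184 ^ 215 ^ 147 = 252

252


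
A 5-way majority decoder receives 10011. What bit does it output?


Ones: 3 out of 5
Threshold: 3

1 (3/5 voted 1)


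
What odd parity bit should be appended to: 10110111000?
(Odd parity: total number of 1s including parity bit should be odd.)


Number of 1s in data: 6
Parity bit: 1

1


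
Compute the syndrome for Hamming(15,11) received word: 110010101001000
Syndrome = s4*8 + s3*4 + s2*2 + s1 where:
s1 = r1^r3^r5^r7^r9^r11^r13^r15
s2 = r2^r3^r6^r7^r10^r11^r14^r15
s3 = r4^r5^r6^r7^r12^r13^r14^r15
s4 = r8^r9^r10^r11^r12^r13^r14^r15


s1=0, s2=0, s3=1, s4=0

Syndrome = 4 (error at position 4)


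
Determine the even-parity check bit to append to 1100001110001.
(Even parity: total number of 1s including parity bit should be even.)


Number of 1s in data: 6
Parity bit: 0

0


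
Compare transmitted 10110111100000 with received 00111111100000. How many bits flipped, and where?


XOR: 10001000000000

2 error(s) at position(s): 0, 4


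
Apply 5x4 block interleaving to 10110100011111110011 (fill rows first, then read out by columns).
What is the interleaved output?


Matrix:
  1011
  0100
  0111
  1111
  0011
Read columns: 10010011101011110111

10010011101011110111


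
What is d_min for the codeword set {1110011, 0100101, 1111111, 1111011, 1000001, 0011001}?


Comparing all pairs, minimum distance: 1
Can detect 0 errors, correct 0 errors

1


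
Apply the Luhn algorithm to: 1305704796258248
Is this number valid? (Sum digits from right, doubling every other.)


Luhn sum = 79
79 mod 10 = 9

Invalid (Luhn sum mod 10 = 9)


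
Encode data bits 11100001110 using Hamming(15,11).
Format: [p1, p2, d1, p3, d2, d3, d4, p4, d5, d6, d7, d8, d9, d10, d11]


Parity bits: p1=1, p2=1, p3=1, p4=1

111111010001110


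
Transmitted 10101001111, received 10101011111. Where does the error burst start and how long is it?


XOR: 00000010000

Burst at position 6, length 1


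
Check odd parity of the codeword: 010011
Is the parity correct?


Number of 1s: 3

Yes, parity is correct (3 ones)


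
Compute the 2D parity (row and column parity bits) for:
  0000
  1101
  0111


Row parities: 011
Column parities: 1010

Row P: 011, Col P: 1010, Corner: 0


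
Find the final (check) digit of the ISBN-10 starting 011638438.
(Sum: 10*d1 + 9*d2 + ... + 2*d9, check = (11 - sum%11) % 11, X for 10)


Weighted sum: 158
158 mod 11 = 4

Check digit: 7


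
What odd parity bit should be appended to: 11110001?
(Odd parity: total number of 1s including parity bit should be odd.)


Number of 1s in data: 5
Parity bit: 0

0


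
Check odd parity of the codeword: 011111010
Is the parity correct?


Number of 1s: 6

No, parity error (6 ones)


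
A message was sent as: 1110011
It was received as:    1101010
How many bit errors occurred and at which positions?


XOR: 0011001

3 error(s) at position(s): 2, 3, 6


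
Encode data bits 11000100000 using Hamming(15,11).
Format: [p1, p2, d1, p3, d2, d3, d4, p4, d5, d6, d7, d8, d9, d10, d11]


Parity bits: p1=0, p2=0, p3=1, p4=1

001110010100000


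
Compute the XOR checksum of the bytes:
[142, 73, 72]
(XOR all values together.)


XOR chain: 142 ^ 73 ^ 72 = 143

143


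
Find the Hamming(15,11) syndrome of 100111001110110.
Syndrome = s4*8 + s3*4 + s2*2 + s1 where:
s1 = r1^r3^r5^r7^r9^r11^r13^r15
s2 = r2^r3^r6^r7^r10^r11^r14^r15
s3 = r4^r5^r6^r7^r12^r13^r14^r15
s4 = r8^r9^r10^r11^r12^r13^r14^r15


s1=1, s2=0, s3=1, s4=1

Syndrome = 13 (error at position 13)


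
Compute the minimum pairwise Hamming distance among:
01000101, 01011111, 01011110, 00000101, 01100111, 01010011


Comparing all pairs, minimum distance: 1
Can detect 0 errors, correct 0 errors

1


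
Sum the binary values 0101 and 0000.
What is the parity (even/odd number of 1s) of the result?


0101 = 5
0000 = 0
Sum = 5 = 101
1s count = 2

even parity (2 ones in 101)


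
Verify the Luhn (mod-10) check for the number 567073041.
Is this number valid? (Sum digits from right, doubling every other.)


Luhn sum = 37
37 mod 10 = 7

Invalid (Luhn sum mod 10 = 7)


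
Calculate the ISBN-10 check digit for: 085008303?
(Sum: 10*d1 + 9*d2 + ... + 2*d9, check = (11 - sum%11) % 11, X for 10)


Weighted sum: 170
170 mod 11 = 5

Check digit: 6


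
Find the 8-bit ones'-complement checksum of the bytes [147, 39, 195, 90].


Sum = 471 mod 256 = 215
Complement = 40

40


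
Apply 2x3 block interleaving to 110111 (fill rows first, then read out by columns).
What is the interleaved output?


Matrix:
  110
  111
Read columns: 111101

111101


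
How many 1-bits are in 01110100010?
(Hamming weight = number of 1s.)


Counting 1s in 01110100010

5


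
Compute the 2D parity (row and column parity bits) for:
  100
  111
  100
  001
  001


Row parities: 11111
Column parities: 111

Row P: 11111, Col P: 111, Corner: 1


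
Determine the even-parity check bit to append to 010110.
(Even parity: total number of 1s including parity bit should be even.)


Number of 1s in data: 3
Parity bit: 1

1


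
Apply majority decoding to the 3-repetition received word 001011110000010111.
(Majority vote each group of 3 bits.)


Groups: 001, 011, 110, 000, 010, 111
Majority votes: 011001

011001


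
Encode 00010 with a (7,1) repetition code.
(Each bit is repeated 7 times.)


Each bit -> 7 copies

00000000000000000000011111110000000


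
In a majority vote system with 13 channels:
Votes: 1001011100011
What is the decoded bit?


Ones: 7 out of 13
Threshold: 7

1 (7/13 voted 1)


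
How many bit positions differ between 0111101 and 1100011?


XOR: 1011110
Count of 1s: 5

5


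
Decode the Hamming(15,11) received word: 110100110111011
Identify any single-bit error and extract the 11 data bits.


Syndrome = 4: error at position 4

Data: 00010111011 (corrected bit 4)


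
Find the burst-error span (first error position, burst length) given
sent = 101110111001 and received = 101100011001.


XOR: 000010100000

Burst at position 4, length 3


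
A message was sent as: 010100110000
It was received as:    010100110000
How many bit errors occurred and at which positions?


XOR: 000000000000

0 errors (received matches sent)


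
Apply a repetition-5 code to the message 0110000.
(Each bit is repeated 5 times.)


Each bit -> 5 copies

00000111111111100000000000000000000


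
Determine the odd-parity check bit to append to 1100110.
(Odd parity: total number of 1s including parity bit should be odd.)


Number of 1s in data: 4
Parity bit: 1

1


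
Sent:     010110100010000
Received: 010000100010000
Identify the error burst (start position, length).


XOR: 000110000000000

Burst at position 3, length 2


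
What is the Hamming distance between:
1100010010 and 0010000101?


XOR: 1110010111
Count of 1s: 7

7


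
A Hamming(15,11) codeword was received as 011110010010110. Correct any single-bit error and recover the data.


Syndrome = 0: no error detected

Data: 11000010110 (no errors)


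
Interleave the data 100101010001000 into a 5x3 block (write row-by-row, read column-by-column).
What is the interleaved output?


Matrix:
  100
  101
  010
  001
  000
Read columns: 110000010001010

110000010001010


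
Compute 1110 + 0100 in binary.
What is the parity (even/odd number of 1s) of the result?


1110 = 14
0100 = 4
Sum = 18 = 10010
1s count = 2

even parity (2 ones in 10010)


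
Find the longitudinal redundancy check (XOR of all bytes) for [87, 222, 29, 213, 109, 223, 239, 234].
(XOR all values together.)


XOR chain: 87 ^ 222 ^ 29 ^ 213 ^ 109 ^ 223 ^ 239 ^ 234 = 246

246


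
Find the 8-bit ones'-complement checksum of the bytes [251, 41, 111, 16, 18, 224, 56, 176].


Sum = 893 mod 256 = 125
Complement = 130

130


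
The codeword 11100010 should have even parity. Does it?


Number of 1s: 4

Yes, parity is correct (4 ones)


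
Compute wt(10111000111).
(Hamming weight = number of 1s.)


Counting 1s in 10111000111

7


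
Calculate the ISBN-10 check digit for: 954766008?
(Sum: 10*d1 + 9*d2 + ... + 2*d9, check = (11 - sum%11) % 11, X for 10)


Weighted sum: 298
298 mod 11 = 1

Check digit: X


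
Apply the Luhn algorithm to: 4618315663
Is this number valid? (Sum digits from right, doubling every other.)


Luhn sum = 44
44 mod 10 = 4

Invalid (Luhn sum mod 10 = 4)


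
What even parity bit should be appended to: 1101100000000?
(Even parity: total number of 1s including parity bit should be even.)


Number of 1s in data: 4
Parity bit: 0

0


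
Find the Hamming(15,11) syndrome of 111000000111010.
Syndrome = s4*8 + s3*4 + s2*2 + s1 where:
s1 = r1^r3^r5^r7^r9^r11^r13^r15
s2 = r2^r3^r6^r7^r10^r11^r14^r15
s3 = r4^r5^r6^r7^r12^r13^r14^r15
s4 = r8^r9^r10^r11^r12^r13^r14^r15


s1=1, s2=1, s3=0, s4=0

Syndrome = 3 (error at position 3)


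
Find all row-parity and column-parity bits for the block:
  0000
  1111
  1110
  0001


Row parities: 0011
Column parities: 0000

Row P: 0011, Col P: 0000, Corner: 0


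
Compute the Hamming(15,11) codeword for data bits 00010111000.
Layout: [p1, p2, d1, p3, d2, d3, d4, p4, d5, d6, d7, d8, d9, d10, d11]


Parity bits: p1=0, p2=1, p3=0, p4=1

010000110111000


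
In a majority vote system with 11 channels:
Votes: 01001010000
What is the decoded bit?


Ones: 3 out of 11
Threshold: 6

0 (3/11 voted 1)


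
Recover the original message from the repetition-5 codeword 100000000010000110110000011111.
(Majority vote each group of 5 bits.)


Groups: 10000, 00000, 10000, 11011, 00000, 11111
Majority votes: 000101

000101


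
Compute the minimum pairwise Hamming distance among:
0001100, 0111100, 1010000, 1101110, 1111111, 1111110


Comparing all pairs, minimum distance: 1
Can detect 0 errors, correct 0 errors

1


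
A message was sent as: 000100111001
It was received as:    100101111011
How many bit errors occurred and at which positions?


XOR: 100001000010

3 error(s) at position(s): 0, 5, 10


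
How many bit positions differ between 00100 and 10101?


XOR: 10001
Count of 1s: 2

2


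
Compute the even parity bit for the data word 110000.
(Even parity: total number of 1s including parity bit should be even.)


Number of 1s in data: 2
Parity bit: 0

0


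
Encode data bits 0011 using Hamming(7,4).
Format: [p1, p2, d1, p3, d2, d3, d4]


Parity bits: p1=1, p2=0, p3=0

1000011


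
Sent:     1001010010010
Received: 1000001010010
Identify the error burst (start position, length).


XOR: 0001011000000

Burst at position 3, length 4


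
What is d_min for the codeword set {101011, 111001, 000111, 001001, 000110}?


Comparing all pairs, minimum distance: 1
Can detect 0 errors, correct 0 errors

1


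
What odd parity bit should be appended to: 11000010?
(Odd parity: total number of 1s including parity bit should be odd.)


Number of 1s in data: 3
Parity bit: 0

0


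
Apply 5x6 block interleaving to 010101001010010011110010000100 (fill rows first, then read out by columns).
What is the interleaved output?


Matrix:
  010101
  001010
  010011
  110010
  000100
Read columns: 000101011001000100010111010100

000101011001000100010111010100


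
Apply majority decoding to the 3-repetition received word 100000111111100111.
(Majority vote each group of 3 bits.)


Groups: 100, 000, 111, 111, 100, 111
Majority votes: 001101

001101


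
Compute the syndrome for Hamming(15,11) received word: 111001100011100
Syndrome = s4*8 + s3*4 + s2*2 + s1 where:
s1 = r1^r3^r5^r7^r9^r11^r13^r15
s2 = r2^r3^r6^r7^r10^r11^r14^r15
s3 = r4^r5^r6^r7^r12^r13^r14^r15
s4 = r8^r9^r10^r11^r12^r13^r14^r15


s1=1, s2=1, s3=0, s4=1

Syndrome = 11 (error at position 11)


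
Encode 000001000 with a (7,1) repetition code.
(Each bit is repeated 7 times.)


Each bit -> 7 copies

000000000000000000000000000000000001111111000000000000000000000


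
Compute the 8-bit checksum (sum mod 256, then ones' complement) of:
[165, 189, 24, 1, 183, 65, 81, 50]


Sum = 758 mod 256 = 246
Complement = 9

9


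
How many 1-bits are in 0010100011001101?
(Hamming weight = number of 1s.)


Counting 1s in 0010100011001101

7


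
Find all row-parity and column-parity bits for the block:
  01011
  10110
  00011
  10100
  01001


Row parities: 11000
Column parities: 00011

Row P: 11000, Col P: 00011, Corner: 0


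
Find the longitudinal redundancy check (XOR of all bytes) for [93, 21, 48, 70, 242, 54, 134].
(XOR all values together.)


XOR chain: 93 ^ 21 ^ 48 ^ 70 ^ 242 ^ 54 ^ 134 = 124

124


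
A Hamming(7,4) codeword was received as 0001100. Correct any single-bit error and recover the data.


Syndrome = 1: error at position 1

Data: 0100 (corrected bit 1)


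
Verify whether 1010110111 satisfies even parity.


Number of 1s: 7

No, parity error (7 ones)


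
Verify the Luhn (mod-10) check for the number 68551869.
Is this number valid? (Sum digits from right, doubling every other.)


Luhn sum = 39
39 mod 10 = 9

Invalid (Luhn sum mod 10 = 9)


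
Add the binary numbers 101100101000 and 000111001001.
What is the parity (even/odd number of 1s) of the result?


101100101000 = 2856
000111001001 = 457
Sum = 3313 = 110011110001
1s count = 7

odd parity (7 ones in 110011110001)


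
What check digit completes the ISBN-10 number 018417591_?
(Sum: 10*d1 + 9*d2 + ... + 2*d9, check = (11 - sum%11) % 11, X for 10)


Weighted sum: 191
191 mod 11 = 4

Check digit: 7


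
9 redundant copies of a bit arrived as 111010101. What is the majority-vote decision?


Ones: 6 out of 9
Threshold: 5

1 (6/9 voted 1)


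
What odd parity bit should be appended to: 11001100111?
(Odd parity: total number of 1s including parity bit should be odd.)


Number of 1s in data: 7
Parity bit: 0

0


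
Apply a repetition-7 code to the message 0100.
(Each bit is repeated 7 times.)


Each bit -> 7 copies

0000000111111100000000000000


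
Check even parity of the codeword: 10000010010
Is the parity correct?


Number of 1s: 3

No, parity error (3 ones)


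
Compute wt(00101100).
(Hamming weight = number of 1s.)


Counting 1s in 00101100

3


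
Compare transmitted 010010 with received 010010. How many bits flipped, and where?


XOR: 000000

0 errors (received matches sent)


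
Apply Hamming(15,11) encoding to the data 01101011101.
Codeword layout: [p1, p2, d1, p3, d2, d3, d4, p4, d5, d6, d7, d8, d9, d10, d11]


Parity bits: p1=1, p2=1, p3=1, p4=1

110111011011101


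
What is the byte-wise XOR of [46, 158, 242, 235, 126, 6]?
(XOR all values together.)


XOR chain: 46 ^ 158 ^ 242 ^ 235 ^ 126 ^ 6 = 209

209


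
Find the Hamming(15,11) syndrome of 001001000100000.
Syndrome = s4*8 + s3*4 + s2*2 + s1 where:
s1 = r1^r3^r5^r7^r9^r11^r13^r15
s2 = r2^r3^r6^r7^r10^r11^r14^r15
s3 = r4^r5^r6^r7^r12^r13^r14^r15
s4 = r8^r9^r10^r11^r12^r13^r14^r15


s1=1, s2=1, s3=1, s4=1

Syndrome = 15 (error at position 15)


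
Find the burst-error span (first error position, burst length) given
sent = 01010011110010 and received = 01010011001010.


XOR: 00000000111000

Burst at position 8, length 3


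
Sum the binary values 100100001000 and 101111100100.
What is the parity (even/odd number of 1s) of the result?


100100001000 = 2312
101111100100 = 3044
Sum = 5356 = 1010011101100
1s count = 7

odd parity (7 ones in 1010011101100)


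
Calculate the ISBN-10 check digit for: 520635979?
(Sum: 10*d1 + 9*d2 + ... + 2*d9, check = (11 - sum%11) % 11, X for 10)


Weighted sum: 228
228 mod 11 = 8

Check digit: 3


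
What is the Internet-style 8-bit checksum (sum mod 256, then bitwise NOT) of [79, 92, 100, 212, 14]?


Sum = 497 mod 256 = 241
Complement = 14

14


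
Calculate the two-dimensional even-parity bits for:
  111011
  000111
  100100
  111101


Row parities: 1101
Column parities: 100101

Row P: 1101, Col P: 100101, Corner: 1


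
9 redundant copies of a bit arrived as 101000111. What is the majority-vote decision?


Ones: 5 out of 9
Threshold: 5

1 (5/9 voted 1)


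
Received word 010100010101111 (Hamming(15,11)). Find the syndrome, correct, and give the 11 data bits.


Syndrome = 4: error at position 4

Data: 00000101111 (corrected bit 4)


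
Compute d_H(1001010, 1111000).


XOR: 0110010
Count of 1s: 3

3


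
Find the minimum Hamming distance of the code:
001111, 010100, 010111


Comparing all pairs, minimum distance: 2
Can detect 1 errors, correct 0 errors

2


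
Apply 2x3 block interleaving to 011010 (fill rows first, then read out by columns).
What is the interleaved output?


Matrix:
  011
  010
Read columns: 001110

001110


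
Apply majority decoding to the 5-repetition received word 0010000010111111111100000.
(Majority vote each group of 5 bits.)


Groups: 00100, 00010, 11111, 11111, 00000
Majority votes: 00110

00110


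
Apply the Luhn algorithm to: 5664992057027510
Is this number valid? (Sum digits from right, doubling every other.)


Luhn sum = 58
58 mod 10 = 8

Invalid (Luhn sum mod 10 = 8)


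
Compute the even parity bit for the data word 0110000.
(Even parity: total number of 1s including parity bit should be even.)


Number of 1s in data: 2
Parity bit: 0

0


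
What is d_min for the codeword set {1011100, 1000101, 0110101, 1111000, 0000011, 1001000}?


Comparing all pairs, minimum distance: 2
Can detect 1 errors, correct 0 errors

2


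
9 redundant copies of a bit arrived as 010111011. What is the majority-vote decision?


Ones: 6 out of 9
Threshold: 5

1 (6/9 voted 1)


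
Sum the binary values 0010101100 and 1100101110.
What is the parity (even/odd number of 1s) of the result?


0010101100 = 172
1100101110 = 814
Sum = 986 = 1111011010
1s count = 7

odd parity (7 ones in 1111011010)


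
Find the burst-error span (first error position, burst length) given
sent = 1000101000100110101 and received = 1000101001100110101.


XOR: 0000000001000000000

Burst at position 9, length 1


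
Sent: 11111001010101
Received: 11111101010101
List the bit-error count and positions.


XOR: 00000100000000

1 error(s) at position(s): 5


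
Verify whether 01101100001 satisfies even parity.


Number of 1s: 5

No, parity error (5 ones)


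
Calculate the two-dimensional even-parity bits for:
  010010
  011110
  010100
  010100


Row parities: 0000
Column parities: 001100

Row P: 0000, Col P: 001100, Corner: 0


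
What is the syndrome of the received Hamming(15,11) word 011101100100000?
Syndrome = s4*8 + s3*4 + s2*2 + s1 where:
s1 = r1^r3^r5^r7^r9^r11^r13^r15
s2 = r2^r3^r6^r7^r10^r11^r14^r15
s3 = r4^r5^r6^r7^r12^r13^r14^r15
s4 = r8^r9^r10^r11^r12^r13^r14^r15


s1=0, s2=1, s3=1, s4=1

Syndrome = 14 (error at position 14)


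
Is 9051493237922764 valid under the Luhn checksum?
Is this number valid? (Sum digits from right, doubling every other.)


Luhn sum = 78
78 mod 10 = 8

Invalid (Luhn sum mod 10 = 8)


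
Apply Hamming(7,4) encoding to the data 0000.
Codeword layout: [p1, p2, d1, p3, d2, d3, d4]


Parity bits: p1=0, p2=0, p3=0

0000000


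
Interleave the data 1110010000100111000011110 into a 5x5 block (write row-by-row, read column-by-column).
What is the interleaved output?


Matrix:
  11100
  10000
  10011
  10000
  11110
Read columns: 1111110001100010010100100

1111110001100010010100100


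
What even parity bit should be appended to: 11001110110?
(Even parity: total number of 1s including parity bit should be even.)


Number of 1s in data: 7
Parity bit: 1

1


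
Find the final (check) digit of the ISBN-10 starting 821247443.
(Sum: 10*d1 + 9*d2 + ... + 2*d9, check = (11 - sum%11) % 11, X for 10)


Weighted sum: 213
213 mod 11 = 4

Check digit: 7


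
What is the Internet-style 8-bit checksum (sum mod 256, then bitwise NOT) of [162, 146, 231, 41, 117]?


Sum = 697 mod 256 = 185
Complement = 70

70


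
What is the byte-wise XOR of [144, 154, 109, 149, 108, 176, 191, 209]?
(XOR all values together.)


XOR chain: 144 ^ 154 ^ 109 ^ 149 ^ 108 ^ 176 ^ 191 ^ 209 = 64

64


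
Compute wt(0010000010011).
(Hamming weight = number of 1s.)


Counting 1s in 0010000010011

4


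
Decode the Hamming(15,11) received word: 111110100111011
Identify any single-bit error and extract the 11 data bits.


Syndrome = 10: error at position 10

Data: 11010011011 (corrected bit 10)


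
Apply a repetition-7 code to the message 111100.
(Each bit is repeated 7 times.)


Each bit -> 7 copies

111111111111111111111111111100000000000000


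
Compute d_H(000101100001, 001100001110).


XOR: 001001101111
Count of 1s: 7

7


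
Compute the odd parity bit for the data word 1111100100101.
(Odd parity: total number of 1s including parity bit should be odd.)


Number of 1s in data: 8
Parity bit: 1

1


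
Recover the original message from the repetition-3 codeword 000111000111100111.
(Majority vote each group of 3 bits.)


Groups: 000, 111, 000, 111, 100, 111
Majority votes: 010101

010101


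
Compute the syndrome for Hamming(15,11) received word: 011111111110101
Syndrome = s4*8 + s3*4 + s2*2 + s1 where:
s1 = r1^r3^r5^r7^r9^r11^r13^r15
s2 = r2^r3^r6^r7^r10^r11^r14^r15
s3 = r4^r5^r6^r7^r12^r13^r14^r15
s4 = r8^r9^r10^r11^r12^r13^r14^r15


s1=1, s2=1, s3=0, s4=0

Syndrome = 3 (error at position 3)


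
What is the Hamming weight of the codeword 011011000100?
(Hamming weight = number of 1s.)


Counting 1s in 011011000100

5


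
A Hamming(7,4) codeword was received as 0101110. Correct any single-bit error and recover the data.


Syndrome = 5: error at position 5

Data: 0010 (corrected bit 5)


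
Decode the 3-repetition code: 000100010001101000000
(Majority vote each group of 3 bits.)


Groups: 000, 100, 010, 001, 101, 000, 000
Majority votes: 0000100

0000100


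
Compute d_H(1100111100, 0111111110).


XOR: 1011000010
Count of 1s: 4

4


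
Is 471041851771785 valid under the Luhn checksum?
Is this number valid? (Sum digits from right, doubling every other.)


Luhn sum = 59
59 mod 10 = 9

Invalid (Luhn sum mod 10 = 9)


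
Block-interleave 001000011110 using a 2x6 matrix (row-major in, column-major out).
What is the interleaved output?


Matrix:
  001000
  011110
Read columns: 000111010100

000111010100


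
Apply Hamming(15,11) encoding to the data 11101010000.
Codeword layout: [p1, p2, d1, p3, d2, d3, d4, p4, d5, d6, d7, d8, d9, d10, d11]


Parity bits: p1=0, p2=1, p3=0, p4=0

011011001010000


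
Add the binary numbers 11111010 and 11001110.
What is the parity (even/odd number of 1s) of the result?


11111010 = 250
11001110 = 206
Sum = 456 = 111001000
1s count = 4

even parity (4 ones in 111001000)
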